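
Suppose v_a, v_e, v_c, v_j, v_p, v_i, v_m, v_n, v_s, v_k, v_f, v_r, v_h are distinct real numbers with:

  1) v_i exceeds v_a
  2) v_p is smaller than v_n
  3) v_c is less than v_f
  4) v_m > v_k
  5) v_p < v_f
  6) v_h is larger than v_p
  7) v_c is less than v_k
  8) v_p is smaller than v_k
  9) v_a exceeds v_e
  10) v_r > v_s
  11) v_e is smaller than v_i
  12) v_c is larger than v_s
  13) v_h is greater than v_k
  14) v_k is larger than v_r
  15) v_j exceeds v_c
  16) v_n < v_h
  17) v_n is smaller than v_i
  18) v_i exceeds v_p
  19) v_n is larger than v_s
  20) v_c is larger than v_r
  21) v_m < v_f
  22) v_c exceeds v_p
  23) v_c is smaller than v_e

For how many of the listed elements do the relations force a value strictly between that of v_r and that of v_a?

2

Chaining upward from v_r reaches: v_c, v_k, v_h, v_m, v_e, v_j, v_i, v_f.
Chaining downward from v_a reaches: v_s, v_p, v_c, v_e.
Strictly between v_r and v_a are those in both lists: v_c, v_e — 2 elements.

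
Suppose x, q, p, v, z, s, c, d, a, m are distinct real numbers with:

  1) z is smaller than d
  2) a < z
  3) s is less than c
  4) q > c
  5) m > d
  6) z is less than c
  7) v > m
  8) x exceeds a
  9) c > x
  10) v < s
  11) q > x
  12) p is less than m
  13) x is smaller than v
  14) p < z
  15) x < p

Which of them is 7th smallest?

v

Chaining the given pairs: a < x < p < z < d < m < v < s < c < q.
Counting 7 from the smallest end gives v.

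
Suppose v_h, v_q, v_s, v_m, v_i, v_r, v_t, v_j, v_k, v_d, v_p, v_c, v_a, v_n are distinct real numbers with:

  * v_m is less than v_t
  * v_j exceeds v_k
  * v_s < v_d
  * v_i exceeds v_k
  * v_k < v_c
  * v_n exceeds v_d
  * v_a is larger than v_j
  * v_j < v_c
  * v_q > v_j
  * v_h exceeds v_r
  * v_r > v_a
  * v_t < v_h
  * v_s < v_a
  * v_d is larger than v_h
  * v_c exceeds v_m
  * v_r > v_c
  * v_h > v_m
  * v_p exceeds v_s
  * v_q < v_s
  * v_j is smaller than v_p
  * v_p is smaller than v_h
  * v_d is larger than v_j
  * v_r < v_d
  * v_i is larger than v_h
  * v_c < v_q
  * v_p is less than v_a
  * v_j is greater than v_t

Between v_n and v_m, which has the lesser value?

v_m

v_m < v_t and v_t < v_j give v_m < v_j.
With v_j < v_c: v_m < v_t < v_j < v_c.
Then v_c < v_q extends the chain to v_q.
With v_q < v_s: v_m < v_t < v_j < v_c < v_q < v_s.
With v_s < v_p: v_m < v_t < v_j < v_c < v_q < v_s < v_p.
With v_p < v_a: v_m < v_t < v_j < v_c < v_q < v_s < v_p < v_a.
Then v_a < v_r extends the chain to v_r.
With v_r < v_h: v_m < v_t < v_j < v_c < v_q < v_s < v_p < v_a < v_r < v_h.
Then v_h < v_d extends the chain to v_d.
With v_d < v_n: v_m < v_t < v_j < v_c < v_q < v_s < v_p < v_a < v_r < v_h < v_d < v_n.
So v_m < v_n; v_m is the smaller of the two.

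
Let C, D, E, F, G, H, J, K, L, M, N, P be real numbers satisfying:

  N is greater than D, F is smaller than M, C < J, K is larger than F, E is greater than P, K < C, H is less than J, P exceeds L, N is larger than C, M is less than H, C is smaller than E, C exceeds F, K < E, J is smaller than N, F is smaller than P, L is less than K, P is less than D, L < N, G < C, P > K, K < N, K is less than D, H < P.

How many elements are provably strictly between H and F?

The relations place F below H. An element lies strictly between them when it is forced above F and also forced below H.
Above F: {K, M, C, P, D, E, J, N}. Below H: {M}.
Intersection: {M} — 1.

1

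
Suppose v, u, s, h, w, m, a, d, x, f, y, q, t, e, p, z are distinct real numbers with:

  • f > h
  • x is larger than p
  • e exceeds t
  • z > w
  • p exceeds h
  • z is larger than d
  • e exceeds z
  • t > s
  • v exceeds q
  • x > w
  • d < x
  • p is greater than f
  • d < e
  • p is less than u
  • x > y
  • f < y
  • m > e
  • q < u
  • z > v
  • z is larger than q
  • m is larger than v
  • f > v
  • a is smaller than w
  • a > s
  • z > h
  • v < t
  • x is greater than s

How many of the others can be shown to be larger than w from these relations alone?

4

From w the given relations immediately reach z, x.
From those, e — 3 in total.
From those, m — 4 in total.
Nothing else is reachable above w; 4 in all.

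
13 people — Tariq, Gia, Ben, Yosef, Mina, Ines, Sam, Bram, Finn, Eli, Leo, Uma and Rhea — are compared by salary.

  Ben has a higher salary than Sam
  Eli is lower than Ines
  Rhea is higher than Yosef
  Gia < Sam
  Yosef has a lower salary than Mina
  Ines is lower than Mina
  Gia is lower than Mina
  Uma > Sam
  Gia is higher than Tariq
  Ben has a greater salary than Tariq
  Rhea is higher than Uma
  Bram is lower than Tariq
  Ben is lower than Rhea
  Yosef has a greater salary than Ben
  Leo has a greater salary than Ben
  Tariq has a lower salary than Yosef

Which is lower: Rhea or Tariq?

Tariq

Tariq < Gia < Sam < Ben < Yosef < Rhea, by transitivity through Gia, Sam, Ben, Yosef.
So Tariq < Rhea; Tariq is the lower of the two.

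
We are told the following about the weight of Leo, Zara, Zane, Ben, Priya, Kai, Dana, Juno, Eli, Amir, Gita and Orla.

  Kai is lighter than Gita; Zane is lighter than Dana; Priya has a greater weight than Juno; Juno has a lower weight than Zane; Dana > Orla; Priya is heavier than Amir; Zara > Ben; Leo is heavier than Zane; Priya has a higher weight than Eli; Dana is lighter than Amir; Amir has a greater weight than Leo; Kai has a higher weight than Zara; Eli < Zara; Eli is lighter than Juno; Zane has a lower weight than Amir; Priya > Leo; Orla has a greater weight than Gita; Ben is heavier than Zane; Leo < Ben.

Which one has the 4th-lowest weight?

Leo

The consecutive relations fix a unique order: Eli < Juno < Zane < Leo < Ben < Zara < Kai < Gita < Orla < Dana < Amir < Priya.
Counting 4 from the smallest end gives Leo.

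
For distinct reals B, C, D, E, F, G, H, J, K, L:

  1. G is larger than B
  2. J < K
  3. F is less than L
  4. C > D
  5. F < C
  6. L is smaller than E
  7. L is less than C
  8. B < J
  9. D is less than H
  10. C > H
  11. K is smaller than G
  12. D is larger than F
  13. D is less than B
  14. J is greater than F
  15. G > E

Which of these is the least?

F

D is not least since F < D; B is not least since D < B; L is not least since F < L; J is not least since F < J; E is not least since L < E; K is not least since J < K; H is not least since D < H; C is not least since L < C; G is not least since B < G.
Only F has nothing below it, so F is the least.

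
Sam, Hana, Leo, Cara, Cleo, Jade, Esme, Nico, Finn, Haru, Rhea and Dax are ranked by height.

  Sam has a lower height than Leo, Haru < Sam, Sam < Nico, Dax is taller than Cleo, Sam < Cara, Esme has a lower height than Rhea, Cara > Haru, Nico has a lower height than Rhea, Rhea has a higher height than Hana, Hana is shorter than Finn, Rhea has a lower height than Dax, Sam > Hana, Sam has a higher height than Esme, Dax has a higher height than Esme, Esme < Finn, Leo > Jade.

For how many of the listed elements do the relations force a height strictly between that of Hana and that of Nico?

1

The relations place Hana below Nico. An element lies strictly between them when it is forced above Hana and also forced below Nico.
Above Hana: {Finn, Sam, Rhea, Dax, Cara, Leo}. Below Nico: {Esme, Haru, Sam}.
Intersection: {Sam} — 1.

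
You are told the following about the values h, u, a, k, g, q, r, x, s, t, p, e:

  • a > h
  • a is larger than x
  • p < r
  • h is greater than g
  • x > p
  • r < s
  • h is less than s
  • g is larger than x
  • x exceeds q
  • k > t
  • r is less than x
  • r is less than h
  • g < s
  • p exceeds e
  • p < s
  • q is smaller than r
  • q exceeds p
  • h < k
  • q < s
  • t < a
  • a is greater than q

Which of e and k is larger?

e < p < q < x < g < h < k, by transitivity through p, q, x, g, h.
So e < k; k is the larger of the two.

k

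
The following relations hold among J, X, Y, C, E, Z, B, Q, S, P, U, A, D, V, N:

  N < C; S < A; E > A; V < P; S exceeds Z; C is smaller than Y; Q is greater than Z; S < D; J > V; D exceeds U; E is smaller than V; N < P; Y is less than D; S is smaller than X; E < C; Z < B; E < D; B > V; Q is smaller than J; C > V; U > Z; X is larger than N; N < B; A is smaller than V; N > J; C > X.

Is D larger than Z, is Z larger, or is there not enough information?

Z < S and S < A give Z < A.
With A < E: Z < S < A < E.
Then E < V extends the chain to V.
With V < J: Z < S < A < E < V < J.
With J < N: Z < S < A < E < V < J < N.
Then N < X extends the chain to X.
With X < C: Z < S < A < E < V < J < N < X < C.
Then C < Y extends the chain to Y.
Then Y < D extends the chain to D.
So D is larger.

D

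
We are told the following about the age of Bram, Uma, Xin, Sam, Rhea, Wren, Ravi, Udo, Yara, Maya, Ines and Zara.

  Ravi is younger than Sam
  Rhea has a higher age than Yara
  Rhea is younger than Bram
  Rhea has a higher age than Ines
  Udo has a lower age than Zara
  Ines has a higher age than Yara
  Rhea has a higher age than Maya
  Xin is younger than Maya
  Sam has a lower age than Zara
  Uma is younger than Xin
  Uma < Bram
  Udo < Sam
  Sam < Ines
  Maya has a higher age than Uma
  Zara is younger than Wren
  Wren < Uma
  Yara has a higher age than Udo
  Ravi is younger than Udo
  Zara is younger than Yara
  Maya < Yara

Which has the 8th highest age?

Wren

Piecing the relations together gives one ordering: Ravi < Udo < Sam < Zara < Wren < Uma < Xin < Maya < Yara < Ines < Rhea < Bram.
The 8th largest is Wren.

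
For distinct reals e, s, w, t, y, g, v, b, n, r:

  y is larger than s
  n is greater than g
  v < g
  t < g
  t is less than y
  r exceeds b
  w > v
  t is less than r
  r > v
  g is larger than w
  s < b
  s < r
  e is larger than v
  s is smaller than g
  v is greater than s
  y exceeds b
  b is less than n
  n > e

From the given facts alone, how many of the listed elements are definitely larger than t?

From t the given relations immediately reach g, y, r.
From those, n — 4 in total.
No other element is forced above t by the given relations, so the count is 4.

4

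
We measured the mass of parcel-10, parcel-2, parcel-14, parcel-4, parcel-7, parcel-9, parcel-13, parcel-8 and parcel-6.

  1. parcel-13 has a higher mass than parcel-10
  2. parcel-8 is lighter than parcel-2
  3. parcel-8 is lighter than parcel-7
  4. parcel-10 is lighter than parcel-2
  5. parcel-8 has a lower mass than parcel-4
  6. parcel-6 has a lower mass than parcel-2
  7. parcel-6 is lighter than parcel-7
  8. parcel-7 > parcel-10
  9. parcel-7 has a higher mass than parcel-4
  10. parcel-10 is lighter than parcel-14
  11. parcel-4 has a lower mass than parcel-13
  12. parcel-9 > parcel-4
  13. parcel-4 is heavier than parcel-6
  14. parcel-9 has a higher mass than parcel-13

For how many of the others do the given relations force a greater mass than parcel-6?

From parcel-6 the given relations immediately reach parcel-4, parcel-2, parcel-7.
From those, parcel-13, parcel-9 — 5 in total.
Nothing else is reachable above parcel-6; 5 in all.

5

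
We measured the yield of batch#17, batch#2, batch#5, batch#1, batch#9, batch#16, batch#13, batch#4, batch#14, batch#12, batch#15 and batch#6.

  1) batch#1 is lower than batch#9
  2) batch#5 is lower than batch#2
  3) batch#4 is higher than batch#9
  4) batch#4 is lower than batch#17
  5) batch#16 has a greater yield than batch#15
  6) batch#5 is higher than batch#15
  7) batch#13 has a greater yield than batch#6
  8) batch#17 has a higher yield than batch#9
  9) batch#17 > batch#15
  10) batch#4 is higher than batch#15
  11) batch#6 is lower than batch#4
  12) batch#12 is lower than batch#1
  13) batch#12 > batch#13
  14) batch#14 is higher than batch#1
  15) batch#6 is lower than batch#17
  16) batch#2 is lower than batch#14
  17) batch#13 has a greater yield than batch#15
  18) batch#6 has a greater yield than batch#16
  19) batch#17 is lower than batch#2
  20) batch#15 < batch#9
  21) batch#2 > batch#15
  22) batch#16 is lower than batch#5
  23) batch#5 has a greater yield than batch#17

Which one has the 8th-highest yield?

Chaining the given pairs: batch#15 < batch#16 < batch#6 < batch#13 < batch#12 < batch#1 < batch#9 < batch#4 < batch#17 < batch#5 < batch#2 < batch#14.
The 8th largest is batch#12.

batch#12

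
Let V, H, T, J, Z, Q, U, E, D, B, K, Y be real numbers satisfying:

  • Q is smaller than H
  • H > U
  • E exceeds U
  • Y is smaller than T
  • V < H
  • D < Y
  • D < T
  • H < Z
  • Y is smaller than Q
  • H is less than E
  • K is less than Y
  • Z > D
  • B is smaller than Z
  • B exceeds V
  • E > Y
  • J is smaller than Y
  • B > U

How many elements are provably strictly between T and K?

1

The relations place K below T. An element lies strictly between them when it is forced above K and also forced below T.
Above K: {Y, Q, H, E, Z}. Below T: {D, J, Y}.
Intersection: {Y} — 1.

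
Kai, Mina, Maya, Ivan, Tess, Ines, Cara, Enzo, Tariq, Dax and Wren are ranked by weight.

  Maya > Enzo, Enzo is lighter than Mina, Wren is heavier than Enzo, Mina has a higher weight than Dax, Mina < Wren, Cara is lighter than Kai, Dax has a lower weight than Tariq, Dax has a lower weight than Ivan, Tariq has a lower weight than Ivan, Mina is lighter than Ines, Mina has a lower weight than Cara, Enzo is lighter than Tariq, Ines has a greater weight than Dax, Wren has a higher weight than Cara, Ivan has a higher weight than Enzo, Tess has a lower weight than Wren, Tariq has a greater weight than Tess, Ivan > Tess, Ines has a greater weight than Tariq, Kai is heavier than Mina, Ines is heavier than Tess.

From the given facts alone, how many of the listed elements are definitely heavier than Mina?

4

Directly above Mina: Ines, Cara, Kai, Wren.
No other element is forced above Mina by the given relations, so the count is 4.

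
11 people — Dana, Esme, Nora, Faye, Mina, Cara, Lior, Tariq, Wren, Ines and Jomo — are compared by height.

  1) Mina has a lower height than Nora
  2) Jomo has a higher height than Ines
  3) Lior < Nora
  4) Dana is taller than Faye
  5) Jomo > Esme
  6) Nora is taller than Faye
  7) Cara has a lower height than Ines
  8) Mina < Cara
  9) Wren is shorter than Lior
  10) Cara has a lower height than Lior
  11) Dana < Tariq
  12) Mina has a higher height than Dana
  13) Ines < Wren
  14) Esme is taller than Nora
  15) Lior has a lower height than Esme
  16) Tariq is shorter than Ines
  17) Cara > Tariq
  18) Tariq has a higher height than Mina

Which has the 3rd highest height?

Piecing the relations together gives one ordering: Faye < Dana < Mina < Tariq < Cara < Ines < Wren < Lior < Nora < Esme < Jomo.
Counting 3 from the largest end gives Nora.

Nora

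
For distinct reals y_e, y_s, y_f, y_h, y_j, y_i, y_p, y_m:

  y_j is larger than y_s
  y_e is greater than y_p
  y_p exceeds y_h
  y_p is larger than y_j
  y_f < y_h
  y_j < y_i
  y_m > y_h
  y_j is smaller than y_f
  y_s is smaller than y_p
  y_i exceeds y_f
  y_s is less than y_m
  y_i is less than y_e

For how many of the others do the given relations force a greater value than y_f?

From y_f the given relations immediately reach y_i, y_h.
From those, y_m, y_p, y_e — 5 in total.
Nothing else is reachable above y_f; 5 in all.

5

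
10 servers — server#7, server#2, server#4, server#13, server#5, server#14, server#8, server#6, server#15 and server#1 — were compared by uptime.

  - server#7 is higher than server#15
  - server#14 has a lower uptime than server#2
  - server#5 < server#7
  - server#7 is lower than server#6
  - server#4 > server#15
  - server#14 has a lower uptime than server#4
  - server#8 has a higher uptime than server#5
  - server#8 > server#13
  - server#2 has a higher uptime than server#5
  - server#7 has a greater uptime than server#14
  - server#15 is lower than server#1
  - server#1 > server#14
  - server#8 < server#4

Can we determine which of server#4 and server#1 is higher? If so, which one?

undetermined

Following every chain through server#4: below server#4 we get server#14, server#15, server#5, server#13, server#8.
server#1 is not reached, and no chain runs the other way from server#1 to server#4.
So the given relations leave the order of server#4 and server#1 undetermined.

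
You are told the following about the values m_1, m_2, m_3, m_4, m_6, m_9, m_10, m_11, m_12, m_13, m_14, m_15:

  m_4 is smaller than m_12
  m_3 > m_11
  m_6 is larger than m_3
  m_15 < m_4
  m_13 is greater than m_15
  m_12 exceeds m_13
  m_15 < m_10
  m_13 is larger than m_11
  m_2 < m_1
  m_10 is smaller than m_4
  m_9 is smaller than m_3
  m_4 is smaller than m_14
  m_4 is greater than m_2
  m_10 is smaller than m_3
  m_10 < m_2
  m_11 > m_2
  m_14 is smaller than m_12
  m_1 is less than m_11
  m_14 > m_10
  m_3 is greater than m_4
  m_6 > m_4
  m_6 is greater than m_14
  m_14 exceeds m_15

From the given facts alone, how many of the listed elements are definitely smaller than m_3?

7

Directly below m_3: m_9, m_10, m_4, m_11.
One step further: m_15, m_2, m_1 (7 so far).
No other element is forced below m_3 by the given relations, so the count is 7.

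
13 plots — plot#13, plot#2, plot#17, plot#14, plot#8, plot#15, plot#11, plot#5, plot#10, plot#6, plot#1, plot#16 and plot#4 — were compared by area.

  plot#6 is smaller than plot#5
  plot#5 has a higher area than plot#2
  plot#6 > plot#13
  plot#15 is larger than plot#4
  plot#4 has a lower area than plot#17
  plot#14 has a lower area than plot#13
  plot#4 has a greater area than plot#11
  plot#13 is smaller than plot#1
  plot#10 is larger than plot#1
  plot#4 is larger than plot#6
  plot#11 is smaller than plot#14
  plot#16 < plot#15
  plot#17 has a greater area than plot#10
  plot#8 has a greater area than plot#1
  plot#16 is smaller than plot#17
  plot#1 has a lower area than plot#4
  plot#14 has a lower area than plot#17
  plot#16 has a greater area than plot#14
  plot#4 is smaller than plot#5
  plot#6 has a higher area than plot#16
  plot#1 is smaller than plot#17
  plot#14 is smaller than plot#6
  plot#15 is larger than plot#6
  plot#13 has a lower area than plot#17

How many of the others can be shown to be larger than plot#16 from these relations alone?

5

The elements the relations force above plot#16 are plot#6, plot#4, plot#15, plot#5, plot#17 — no chain reaches any other.
That is 5.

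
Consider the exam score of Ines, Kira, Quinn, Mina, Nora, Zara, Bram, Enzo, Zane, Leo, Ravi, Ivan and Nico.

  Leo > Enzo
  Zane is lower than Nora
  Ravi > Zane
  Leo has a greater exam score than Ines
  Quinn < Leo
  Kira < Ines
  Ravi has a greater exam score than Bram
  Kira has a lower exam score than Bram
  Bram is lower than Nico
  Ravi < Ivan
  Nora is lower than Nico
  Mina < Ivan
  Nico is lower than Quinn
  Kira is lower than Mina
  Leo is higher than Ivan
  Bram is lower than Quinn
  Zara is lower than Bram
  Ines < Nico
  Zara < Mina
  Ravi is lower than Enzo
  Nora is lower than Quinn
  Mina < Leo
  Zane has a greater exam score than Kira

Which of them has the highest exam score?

Leo

Chaining downward from Leo: directly below it, Ines, Quinn, Mina, Enzo, Ivan; then Zara, Kira, Bram, Nora, Nico, Ravi; then Zane.
That covers every other element, and nothing is given above Leo, so Leo is the highest exam score.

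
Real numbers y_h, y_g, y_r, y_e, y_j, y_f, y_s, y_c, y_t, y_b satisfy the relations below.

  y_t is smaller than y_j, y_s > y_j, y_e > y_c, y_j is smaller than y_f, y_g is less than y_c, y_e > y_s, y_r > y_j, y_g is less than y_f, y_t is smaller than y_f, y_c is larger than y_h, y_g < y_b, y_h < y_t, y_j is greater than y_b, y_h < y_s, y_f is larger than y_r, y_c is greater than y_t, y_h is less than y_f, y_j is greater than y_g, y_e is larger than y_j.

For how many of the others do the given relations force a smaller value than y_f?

6

Directly below y_f: y_h, y_t, y_g, y_j, y_r.
One step further: y_b (6 so far).
No other element is forced below y_f by the given relations, so the count is 6.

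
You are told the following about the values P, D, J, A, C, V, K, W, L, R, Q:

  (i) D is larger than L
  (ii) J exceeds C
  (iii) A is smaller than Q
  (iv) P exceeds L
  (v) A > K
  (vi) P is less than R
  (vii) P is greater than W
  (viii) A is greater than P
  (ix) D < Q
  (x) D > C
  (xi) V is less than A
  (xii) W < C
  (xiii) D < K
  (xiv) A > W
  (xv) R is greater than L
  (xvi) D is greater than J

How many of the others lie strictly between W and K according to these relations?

The relations place W below K. An element lies strictly between them when it is forced above W and also forced below K.
Above W: {C, P, J, D, R, A, Q}. Below K: {L, C, J, D}.
Intersection: {C, J, D} — 3.

3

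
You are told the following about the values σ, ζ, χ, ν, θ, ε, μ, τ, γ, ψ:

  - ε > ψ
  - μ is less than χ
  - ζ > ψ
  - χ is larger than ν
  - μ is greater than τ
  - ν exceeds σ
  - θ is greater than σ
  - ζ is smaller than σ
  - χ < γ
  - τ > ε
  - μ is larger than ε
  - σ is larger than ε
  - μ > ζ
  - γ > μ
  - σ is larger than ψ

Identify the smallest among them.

ψ

Chaining upward from ψ: directly above it, ε, ζ, σ; then τ, θ, μ, ν; then χ, γ.
That covers every other element, and nothing is given below ψ, so ψ is the smallest.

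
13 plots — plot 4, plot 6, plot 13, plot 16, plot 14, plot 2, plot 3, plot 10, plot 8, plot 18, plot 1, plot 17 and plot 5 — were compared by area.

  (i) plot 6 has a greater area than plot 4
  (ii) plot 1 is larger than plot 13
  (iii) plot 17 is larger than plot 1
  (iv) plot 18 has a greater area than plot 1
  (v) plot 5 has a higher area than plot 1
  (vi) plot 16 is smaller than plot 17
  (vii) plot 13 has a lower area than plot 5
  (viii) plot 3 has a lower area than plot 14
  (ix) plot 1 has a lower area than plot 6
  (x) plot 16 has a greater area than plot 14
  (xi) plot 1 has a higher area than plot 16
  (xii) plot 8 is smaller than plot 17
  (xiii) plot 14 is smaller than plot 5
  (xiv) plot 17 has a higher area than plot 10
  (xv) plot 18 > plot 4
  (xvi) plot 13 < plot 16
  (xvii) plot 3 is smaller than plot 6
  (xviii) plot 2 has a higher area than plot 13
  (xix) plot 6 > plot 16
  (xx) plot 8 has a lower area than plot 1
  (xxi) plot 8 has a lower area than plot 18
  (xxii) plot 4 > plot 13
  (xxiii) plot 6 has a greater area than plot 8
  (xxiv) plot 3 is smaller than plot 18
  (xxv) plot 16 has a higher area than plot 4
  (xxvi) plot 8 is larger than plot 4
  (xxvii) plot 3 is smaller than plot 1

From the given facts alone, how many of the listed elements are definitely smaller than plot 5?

Directly below plot 5: plot 13, plot 14, plot 1.
One step further: plot 3, plot 16, plot 8 (6 so far).
One step further: plot 4 (7 so far).
Nothing else is reachable below plot 5; 7 in all.

7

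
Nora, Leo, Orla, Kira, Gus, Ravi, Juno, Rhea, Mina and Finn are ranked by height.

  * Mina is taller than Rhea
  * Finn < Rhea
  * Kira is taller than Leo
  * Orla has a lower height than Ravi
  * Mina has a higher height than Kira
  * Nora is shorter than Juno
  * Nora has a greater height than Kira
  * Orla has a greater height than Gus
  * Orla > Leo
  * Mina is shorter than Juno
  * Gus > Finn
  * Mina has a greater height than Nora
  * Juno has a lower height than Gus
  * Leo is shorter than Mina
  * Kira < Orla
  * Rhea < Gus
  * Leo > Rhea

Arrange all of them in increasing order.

Each adjacent pair is fixed by a given relation: Finn < Rhea; Rhea < Leo; Leo < Kira; Kira < Nora; Nora < Mina; Mina < Juno; Juno < Gus; Gus < Orla; Orla < Ravi. Chaining them end to end gives the full order.

Finn < Rhea < Leo < Kira < Nora < Mina < Juno < Gus < Orla < Ravi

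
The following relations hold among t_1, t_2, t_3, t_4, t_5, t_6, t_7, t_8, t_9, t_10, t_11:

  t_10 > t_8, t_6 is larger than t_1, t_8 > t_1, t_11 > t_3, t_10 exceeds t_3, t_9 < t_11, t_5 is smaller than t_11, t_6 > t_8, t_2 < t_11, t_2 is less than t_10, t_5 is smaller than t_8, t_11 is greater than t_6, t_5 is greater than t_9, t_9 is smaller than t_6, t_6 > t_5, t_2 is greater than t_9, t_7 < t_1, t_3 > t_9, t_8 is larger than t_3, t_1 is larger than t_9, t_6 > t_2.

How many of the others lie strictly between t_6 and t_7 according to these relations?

Chaining upward from t_7 reaches: t_1, t_8, t_10, t_11.
Chaining downward from t_6 reaches: t_9, t_3, t_5, t_1, t_2, t_8.
Strictly between t_7 and t_6 are those in both lists: t_1, t_8 — 2 elements.

2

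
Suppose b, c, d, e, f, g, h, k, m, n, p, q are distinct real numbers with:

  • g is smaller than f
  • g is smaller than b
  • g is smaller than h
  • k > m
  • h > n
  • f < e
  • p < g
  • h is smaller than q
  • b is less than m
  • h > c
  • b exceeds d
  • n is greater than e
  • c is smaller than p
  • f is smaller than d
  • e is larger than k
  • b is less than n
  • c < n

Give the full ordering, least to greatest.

Each adjacent pair is fixed by a given relation: c < p; p < g; g < f; f < d; d < b; b < m; m < k; k < e; e < n; n < h; h < q. Chaining them end to end gives the full order.

c < p < g < f < d < b < m < k < e < n < h < q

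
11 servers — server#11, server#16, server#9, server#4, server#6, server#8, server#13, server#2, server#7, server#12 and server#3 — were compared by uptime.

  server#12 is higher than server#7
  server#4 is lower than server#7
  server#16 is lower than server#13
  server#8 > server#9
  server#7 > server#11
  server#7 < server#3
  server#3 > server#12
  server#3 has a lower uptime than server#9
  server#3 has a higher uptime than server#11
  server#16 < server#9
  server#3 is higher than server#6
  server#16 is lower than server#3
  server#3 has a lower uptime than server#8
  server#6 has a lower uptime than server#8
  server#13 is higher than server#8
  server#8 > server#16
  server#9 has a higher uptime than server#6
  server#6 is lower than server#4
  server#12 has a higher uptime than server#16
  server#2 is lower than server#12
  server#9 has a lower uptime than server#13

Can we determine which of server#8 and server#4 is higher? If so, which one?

server#8

Following the relations from server#4: server#4 < server#7 < server#12 < server#3 < server#9 < server#8.
So server#8 is higher.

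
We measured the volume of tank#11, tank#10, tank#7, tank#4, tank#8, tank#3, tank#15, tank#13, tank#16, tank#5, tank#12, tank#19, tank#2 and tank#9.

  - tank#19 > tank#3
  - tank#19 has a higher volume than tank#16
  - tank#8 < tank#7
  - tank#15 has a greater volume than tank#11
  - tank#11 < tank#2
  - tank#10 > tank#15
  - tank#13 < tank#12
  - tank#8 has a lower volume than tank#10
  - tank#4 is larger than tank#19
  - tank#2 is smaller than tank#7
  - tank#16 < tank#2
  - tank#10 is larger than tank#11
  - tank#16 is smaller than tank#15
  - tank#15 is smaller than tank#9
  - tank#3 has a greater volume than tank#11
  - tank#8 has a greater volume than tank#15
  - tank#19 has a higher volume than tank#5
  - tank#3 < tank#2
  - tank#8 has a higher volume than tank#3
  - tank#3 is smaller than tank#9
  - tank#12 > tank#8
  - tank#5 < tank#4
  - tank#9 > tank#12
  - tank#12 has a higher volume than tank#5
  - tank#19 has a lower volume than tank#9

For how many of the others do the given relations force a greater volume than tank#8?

4

From tank#8 the given relations immediately reach tank#12, tank#10, tank#7.
From those, tank#9 — 4 in total.
No other element is forced above tank#8 by the given relations, so the count is 4.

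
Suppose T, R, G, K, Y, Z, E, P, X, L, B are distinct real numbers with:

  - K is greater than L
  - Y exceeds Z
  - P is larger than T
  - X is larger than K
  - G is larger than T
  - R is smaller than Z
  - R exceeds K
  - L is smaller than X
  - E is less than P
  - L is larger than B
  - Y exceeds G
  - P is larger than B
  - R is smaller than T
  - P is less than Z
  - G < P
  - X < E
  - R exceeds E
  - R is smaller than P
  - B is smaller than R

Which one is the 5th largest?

The consecutive relations fix a unique order: B < L < K < X < E < R < T < G < P < Z < Y.
The 5th largest is T.

T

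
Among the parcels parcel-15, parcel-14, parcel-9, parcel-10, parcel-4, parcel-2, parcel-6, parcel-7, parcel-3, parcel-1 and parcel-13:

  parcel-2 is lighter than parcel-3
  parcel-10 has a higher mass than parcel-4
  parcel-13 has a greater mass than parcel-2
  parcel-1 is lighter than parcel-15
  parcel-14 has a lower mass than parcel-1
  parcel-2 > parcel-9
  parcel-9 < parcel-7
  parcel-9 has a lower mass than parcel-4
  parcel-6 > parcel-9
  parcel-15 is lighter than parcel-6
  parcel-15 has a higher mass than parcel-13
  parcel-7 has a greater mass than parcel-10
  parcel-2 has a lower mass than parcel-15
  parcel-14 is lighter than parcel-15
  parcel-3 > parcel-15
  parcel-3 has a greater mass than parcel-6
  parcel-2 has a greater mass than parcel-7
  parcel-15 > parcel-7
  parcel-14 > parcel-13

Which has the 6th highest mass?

parcel-13

Chaining the given pairs: parcel-9 < parcel-4 < parcel-10 < parcel-7 < parcel-2 < parcel-13 < parcel-14 < parcel-1 < parcel-15 < parcel-6 < parcel-3.
The 6th largest is parcel-13.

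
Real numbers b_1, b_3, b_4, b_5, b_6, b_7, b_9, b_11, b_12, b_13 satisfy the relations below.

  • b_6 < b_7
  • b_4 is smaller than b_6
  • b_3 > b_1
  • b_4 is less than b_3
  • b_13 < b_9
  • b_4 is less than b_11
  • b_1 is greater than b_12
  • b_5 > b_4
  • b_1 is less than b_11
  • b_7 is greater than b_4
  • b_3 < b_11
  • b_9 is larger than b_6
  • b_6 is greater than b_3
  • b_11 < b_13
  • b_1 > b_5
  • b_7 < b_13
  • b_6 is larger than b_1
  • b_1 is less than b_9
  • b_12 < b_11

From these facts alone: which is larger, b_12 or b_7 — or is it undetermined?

b_7

b_12 < b_1 and b_1 < b_3 give b_12 < b_3.
Then b_3 < b_6 extends the chain to b_6.
With b_6 < b_7: b_12 < b_1 < b_3 < b_6 < b_7.
So b_7 is larger.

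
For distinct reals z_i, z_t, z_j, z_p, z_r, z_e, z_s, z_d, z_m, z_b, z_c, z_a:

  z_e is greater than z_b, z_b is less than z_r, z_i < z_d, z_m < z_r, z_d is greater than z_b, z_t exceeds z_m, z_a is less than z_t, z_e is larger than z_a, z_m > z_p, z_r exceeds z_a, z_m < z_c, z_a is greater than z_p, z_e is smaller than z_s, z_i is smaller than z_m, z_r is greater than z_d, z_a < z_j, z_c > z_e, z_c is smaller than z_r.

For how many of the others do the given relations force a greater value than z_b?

5

From z_b the given relations immediately reach z_d, z_e, z_r.
From those, z_s, z_c — 5 in total.
No other element is forced above z_b by the given relations, so the count is 5.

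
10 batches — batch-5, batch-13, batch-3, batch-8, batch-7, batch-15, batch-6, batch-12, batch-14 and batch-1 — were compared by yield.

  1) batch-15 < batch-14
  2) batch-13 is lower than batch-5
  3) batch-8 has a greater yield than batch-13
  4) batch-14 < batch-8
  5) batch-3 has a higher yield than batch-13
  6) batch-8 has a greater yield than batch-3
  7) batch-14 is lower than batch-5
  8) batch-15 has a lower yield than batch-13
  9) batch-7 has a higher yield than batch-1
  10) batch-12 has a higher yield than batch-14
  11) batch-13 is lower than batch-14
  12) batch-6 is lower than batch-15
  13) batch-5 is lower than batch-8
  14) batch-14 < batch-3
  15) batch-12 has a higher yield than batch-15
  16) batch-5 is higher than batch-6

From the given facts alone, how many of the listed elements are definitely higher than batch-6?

7

From batch-6 the given relations immediately reach batch-15, batch-5.
From those, batch-13, batch-14, batch-12, batch-8 — 6 in total.
From those, batch-3 — 7 in total.
Nothing else is reachable above batch-6; 7 in all.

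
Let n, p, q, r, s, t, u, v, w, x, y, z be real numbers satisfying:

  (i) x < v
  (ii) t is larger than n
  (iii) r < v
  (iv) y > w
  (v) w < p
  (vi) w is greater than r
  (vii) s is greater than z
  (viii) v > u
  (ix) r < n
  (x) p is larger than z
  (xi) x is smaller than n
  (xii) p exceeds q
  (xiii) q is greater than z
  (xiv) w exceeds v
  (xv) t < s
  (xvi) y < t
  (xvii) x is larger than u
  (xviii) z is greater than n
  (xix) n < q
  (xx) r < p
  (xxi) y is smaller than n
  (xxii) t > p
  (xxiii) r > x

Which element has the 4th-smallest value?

v

Piecing the relations together gives one ordering: u < x < r < v < w < y < n < z < q < p < t < s.
The 4th smallest is v.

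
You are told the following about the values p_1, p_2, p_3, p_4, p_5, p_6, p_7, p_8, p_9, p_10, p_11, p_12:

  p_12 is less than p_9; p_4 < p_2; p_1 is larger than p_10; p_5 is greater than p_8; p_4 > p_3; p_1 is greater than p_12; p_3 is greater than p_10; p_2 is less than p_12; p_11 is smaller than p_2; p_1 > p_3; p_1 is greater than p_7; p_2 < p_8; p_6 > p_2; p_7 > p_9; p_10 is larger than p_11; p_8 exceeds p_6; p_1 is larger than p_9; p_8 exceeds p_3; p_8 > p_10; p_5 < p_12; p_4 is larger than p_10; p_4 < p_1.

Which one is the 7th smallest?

p_8

Chaining the given pairs: p_11 < p_10 < p_3 < p_4 < p_2 < p_6 < p_8 < p_5 < p_12 < p_9 < p_7 < p_1.
The 7th smallest is p_8.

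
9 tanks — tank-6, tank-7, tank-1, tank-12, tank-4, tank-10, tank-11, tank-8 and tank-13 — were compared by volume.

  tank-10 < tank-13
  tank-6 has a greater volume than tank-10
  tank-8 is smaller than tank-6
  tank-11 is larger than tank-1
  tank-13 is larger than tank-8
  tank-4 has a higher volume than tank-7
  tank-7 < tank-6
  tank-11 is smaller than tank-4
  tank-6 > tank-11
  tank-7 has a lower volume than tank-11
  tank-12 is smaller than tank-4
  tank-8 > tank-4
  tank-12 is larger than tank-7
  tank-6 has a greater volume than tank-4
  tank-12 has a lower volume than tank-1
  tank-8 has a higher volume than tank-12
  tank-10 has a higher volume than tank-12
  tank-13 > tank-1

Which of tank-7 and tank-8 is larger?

tank-8

tank-7 < tank-12 and tank-12 < tank-1 give tank-7 < tank-1.
With tank-1 < tank-11: tank-7 < tank-12 < tank-1 < tank-11.
With tank-11 < tank-4: tank-7 < tank-12 < tank-1 < tank-11 < tank-4.
With tank-4 < tank-8: tank-7 < tank-12 < tank-1 < tank-11 < tank-4 < tank-8.
So tank-7 < tank-8; tank-8 is the larger of the two.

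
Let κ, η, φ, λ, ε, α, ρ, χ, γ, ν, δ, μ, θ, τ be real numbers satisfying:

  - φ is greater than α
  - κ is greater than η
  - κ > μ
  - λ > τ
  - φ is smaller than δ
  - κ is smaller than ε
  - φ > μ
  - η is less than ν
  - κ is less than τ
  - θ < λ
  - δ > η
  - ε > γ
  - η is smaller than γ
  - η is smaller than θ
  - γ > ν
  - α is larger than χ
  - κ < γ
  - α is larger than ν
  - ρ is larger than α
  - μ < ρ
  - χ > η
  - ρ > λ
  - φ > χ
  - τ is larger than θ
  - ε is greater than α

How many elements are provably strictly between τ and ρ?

Chaining upward from τ reaches: λ.
Chaining downward from ρ reaches: η, ν, χ, θ, μ, κ, λ, α.
Strictly between τ and ρ are those in both lists: λ — 1 element.

1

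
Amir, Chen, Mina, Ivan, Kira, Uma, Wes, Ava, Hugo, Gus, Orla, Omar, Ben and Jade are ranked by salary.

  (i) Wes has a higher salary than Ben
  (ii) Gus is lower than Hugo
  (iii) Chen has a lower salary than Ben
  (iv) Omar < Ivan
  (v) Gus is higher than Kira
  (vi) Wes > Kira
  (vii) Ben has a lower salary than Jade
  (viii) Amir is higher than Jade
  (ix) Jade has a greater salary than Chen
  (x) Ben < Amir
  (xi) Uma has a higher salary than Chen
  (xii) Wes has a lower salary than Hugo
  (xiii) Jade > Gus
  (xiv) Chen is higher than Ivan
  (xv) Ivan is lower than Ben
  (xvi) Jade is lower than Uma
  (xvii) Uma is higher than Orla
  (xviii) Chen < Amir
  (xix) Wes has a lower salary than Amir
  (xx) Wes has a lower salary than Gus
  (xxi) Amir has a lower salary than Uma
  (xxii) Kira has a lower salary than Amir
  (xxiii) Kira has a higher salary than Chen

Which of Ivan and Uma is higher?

Uma

Link the given pairs in sequence: Ivan < Chen; Chen < Ben; Ben < Wes; Wes < Gus; Gus < Jade; Jade < Amir; Amir < Uma.
Chaining these gives Ivan < Chen < Ben < Wes < Gus < Jade < Amir < Uma.
So Ivan < Uma; Uma is the higher of the two.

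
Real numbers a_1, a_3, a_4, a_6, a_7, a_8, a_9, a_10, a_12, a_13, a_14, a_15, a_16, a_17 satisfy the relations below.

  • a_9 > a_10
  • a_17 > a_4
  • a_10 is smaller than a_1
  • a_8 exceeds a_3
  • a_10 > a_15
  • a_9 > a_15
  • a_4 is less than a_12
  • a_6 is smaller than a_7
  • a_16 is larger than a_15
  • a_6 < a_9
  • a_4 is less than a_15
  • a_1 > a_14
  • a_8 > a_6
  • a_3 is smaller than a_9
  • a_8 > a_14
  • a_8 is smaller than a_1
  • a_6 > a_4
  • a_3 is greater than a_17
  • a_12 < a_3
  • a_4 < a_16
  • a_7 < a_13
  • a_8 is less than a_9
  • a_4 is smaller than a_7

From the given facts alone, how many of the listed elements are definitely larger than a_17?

From a_17 the given relations immediately reach a_3.
From those, a_8, a_9 — 3 in total.
From those, a_1 — 4 in total.
Nothing else is reachable above a_17; 4 in all.

4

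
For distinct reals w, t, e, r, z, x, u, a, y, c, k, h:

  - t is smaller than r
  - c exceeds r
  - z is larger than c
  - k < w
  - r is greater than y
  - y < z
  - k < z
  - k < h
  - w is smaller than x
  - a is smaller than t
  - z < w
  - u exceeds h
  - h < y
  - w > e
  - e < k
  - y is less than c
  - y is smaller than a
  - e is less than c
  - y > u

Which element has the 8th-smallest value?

Piecing the relations together gives one ordering: e < k < h < u < y < a < t < r < c < z < w < x.
The 8th smallest is r.

r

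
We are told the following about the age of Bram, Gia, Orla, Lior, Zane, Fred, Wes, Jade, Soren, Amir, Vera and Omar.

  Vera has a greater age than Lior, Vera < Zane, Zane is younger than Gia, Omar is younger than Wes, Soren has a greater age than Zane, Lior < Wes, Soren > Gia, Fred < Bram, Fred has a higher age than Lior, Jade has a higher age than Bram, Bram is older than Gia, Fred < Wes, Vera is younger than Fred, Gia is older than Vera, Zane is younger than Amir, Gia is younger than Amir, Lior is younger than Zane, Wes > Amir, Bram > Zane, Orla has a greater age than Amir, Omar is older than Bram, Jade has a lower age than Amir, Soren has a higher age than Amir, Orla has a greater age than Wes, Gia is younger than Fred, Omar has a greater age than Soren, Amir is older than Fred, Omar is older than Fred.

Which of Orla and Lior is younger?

Lior

Lior < Vera and Vera < Zane give Lior < Zane.
With Zane < Gia: Lior < Vera < Zane < Gia.
Then Gia < Fred extends the chain to Fred.
With Fred < Bram: Lior < Vera < Zane < Gia < Fred < Bram.
Then Bram < Jade extends the chain to Jade.
With Jade < Amir: Lior < Vera < Zane < Gia < Fred < Bram < Jade < Amir.
With Amir < Soren: Lior < Vera < Zane < Gia < Fred < Bram < Jade < Amir < Soren.
Then Soren < Omar extends the chain to Omar.
Then Omar < Wes extends the chain to Wes.
Then Wes < Orla extends the chain to Orla.
So Lior < Orla; Lior is the younger of the two.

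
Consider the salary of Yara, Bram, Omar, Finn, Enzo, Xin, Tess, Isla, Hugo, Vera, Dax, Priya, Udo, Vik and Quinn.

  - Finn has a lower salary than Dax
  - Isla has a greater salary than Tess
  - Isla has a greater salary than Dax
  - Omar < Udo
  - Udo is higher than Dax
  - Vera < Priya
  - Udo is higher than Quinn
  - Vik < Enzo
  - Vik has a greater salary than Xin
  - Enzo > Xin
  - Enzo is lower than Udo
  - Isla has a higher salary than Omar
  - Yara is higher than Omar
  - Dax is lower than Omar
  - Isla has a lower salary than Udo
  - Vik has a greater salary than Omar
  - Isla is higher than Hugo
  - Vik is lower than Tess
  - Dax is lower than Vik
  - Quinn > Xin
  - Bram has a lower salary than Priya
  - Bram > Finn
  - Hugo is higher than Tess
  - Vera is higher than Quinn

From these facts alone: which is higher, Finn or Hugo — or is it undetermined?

Hugo

Finn < Dax < Omar < Vik < Tess < Hugo, by transitivity through Dax, Omar, Vik, Tess.
So Hugo is higher.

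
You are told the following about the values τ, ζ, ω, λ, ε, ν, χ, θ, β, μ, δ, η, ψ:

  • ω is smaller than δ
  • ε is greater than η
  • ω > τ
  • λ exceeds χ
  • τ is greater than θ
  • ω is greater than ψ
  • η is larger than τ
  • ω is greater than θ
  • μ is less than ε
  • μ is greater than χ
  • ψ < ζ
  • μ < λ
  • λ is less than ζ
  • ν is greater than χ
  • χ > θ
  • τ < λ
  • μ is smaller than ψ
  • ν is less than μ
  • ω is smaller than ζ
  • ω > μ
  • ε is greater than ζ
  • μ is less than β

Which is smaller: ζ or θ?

The relevant relations are θ < χ; χ < ν; ν < μ; μ < ψ; ψ < ω; ω < ζ.
Together: θ < χ < ν < μ < ψ < ω < ζ.
So θ < ζ; θ is the smaller of the two.

θ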